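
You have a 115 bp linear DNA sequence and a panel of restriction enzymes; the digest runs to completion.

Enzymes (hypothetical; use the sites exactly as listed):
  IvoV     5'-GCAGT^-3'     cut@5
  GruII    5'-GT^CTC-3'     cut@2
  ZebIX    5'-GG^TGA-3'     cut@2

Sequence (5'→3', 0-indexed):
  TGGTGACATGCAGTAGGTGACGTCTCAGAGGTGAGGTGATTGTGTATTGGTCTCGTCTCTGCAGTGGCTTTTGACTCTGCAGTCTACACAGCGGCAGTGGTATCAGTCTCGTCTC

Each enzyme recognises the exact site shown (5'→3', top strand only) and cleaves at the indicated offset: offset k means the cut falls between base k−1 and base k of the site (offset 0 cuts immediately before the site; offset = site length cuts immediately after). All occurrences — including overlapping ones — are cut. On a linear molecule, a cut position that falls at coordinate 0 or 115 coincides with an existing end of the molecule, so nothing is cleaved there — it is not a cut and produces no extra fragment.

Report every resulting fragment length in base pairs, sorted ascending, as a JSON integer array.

[3,3,3,5,5,5,6,8,9,9,11,15,15,18]

Site scan:
  IvoV (GCAGT, off=5): starts [9, 60, 78, 93] → cuts [14, 65, 83, 98]
  GruII (GTCTC, off=2): starts [21, 49, 54, 105, 110] → cuts [23, 51, 56, 107, 112]
  ZebIX (GGTGA, off=2): starts [1, 15, 29, 34] → cuts [3, 17, 31, 36]

Pooled cuts: [3, 14, 17, 23, 31, 36, 51, 56, 65, 83, 98, 107, 112]

Fragment lengths:
  [0,3): 3 bp
  [3,14): 11 bp
  [14,17): 3 bp
  [17,23): 6 bp
  [23,31): 8 bp
  [31,36): 5 bp
  [36,51): 15 bp
  [51,56): 5 bp
  [56,65): 9 bp
  [65,83): 18 bp
  [83,98): 15 bp
  [98,107): 9 bp
  [107,112): 5 bp
  [112,115): 3 bp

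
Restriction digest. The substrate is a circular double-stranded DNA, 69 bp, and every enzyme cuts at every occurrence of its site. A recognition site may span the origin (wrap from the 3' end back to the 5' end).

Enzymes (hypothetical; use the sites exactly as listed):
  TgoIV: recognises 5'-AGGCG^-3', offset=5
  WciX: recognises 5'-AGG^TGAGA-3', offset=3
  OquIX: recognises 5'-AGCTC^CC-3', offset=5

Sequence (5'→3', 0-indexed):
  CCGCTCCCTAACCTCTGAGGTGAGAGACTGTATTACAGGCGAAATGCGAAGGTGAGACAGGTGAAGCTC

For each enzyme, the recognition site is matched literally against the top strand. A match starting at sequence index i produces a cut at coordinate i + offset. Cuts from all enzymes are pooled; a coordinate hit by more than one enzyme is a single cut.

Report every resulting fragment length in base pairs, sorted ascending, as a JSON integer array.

[11,17,20,21]

Site scan:
  TgoIV AGGCG/5: at [36] ⇒ [41]
  WciX AGGTGAGA/3: at [17, 49] ⇒ [20, 52]
  OquIX AGCTCCC/5: at [64] ⇒ [0]

All cut coordinates (distinct, sorted): [0, 20, 41, 52]

Fragment lengths:
  0→20: 20 bp
  20→41: 21 bp
  41→52: 11 bp
  52→0 (wrap): 69-52+0 = 17 bp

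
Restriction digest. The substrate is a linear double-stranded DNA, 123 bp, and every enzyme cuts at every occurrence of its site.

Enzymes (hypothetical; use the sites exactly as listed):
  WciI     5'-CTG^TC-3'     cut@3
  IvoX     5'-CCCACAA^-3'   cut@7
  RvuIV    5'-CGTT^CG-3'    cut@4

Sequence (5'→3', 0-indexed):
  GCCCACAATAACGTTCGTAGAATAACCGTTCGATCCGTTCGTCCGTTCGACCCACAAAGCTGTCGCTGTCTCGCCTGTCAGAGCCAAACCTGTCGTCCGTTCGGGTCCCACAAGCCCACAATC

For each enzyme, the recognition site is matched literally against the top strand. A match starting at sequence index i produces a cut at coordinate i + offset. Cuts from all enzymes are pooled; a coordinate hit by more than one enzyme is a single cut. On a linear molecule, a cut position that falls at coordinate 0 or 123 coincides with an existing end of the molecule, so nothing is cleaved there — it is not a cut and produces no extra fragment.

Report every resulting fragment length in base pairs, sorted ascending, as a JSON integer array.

Site scan:
  WciI (CTGTC, off=3): starts [59, 65, 74, 89] → cuts [62, 68, 77, 92]
  IvoX (CCCACAA, off=7): starts [1, 50, 106, 114] → cuts [8, 57, 113, 121]
  RvuIV (CGTTCG, off=4): starts [11, 26, 35, 43, 97] → cuts [15, 30, 39, 47, 101]

All cut coordinates (distinct, sorted): [8, 15, 30, 39, 47, 57, 62, 68, 77, 92, 101, 113, 121]

Fragments:
  [0,8): 8 bp
  [8,15): 7 bp
  [15,30): 15 bp
  [30,39): 9 bp
  [39,47): 8 bp
  [47,57): 10 bp
  [57,62): 5 bp
  [62,68): 6 bp
  [68,77): 9 bp
  [77,92): 15 bp
  [92,101): 9 bp
  [101,113): 12 bp
  [113,121): 8 bp
  [121,123): 2 bp

[2,5,6,7,8,8,8,9,9,9,10,12,15,15]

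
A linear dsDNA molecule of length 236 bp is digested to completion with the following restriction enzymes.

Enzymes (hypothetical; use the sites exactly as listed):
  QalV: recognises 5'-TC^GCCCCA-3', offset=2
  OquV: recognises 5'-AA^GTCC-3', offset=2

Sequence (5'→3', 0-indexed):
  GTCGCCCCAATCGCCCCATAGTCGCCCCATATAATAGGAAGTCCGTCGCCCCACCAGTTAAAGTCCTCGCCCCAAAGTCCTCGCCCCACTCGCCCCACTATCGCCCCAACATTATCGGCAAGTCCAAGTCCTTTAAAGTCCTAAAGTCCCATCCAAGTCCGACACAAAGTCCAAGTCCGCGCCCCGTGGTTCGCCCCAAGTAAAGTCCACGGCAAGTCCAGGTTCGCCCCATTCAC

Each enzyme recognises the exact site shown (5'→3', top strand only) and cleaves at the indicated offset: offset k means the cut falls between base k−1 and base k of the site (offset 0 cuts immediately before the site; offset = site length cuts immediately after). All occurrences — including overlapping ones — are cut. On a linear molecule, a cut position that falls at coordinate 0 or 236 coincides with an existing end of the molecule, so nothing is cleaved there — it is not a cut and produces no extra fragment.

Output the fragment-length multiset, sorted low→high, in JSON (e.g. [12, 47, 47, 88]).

[3,6,6,6,6,7,8,8,9,9,10,10,11,11,11,11,11,12,12,15,17,18,19]

Per-enzyme occurrences:
  QalV TCGCCCCA/2: at [1, 10, 21, 45, 66, 80, 89, 100, 190, 223] ⇒ [3, 12, 23, 47, 68, 82, 91, 102, 192, 225]
  OquV AAGTCC/2: at [38, 60, 74, 119, 125, 135, 143, 154, 166, 172, 202, 213] ⇒ [40, 62, 76, 121, 127, 137, 145, 156, 168, 174, 204, 215]

All cut coordinates (distinct, sorted): [3, 12, 23, 40, 47, 62, 68, 76, 82, 91, 102, 121, 127, 137, 145, 156, 168, 174, 192, 204, 215, 225]

Fragment lengths:
  [0,3): 3 bp
  [3,12): 9 bp
  [12,23): 11 bp
  [23,40): 17 bp
  [40,47): 7 bp
  [47,62): 15 bp
  [62,68): 6 bp
  [68,76): 8 bp
  [76,82): 6 bp
  [82,91): 9 bp
  [91,102): 11 bp
  [102,121): 19 bp
  [121,127): 6 bp
  [127,137): 10 bp
  [137,145): 8 bp
  [145,156): 11 bp
  [156,168): 12 bp
  [168,174): 6 bp
  [174,192): 18 bp
  [192,204): 12 bp
  [204,215): 11 bp
  [215,225): 10 bp
  [225,236): 11 bp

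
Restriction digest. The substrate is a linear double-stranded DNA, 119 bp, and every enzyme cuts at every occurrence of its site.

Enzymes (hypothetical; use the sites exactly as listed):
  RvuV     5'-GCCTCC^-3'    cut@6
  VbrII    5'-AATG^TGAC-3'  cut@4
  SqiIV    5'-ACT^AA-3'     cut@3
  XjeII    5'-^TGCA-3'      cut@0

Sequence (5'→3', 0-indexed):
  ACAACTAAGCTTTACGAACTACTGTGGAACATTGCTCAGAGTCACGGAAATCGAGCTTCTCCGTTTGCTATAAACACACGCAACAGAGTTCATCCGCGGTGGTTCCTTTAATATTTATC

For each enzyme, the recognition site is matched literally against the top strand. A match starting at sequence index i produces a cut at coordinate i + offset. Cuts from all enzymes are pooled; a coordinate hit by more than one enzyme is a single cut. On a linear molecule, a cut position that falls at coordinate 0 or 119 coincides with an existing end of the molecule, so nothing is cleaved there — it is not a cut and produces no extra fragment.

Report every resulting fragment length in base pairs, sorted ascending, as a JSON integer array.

Per-enzyme occurrences:
  RvuV (GCCTCC, off=6): no sites
  VbrII (AATGTGAC, off=4): no sites
  SqiIV (ACTAA, off=3): starts [3] → cuts [6]
  XjeII (TGCA, off=0): no sites

Pooled cuts: [6]

Fragment lengths:
  [0,6): 6 bp
  [6,119): 113 bp

[6,113]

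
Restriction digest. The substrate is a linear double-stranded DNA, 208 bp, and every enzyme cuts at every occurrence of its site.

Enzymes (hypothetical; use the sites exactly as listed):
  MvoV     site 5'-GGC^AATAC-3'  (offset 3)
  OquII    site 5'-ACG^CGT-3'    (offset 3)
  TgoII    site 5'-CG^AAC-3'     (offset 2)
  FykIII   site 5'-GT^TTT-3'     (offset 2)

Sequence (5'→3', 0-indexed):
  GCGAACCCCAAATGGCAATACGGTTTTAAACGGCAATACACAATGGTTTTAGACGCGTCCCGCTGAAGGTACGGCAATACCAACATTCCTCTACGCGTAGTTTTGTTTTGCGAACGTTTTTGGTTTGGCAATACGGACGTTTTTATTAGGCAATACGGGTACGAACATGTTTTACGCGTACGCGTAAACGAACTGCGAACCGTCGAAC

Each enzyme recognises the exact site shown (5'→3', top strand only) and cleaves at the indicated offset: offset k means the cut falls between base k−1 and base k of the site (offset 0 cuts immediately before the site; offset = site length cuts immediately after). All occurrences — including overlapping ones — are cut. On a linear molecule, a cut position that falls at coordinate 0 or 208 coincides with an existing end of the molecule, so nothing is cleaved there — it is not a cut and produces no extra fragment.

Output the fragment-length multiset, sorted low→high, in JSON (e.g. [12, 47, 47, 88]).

Per-enzyme occurrences:
  MvoV (GGCAATAC, off=3): starts [13, 31, 72, 126, 148] → cuts [16, 34, 75, 129, 151]
  OquII (ACGCGT, off=3): starts [52, 92, 173, 179] → cuts [55, 95, 176, 182]
  TgoII (CGAAC, off=2): starts [1, 110, 161, 188, 195, 203] → cuts [3, 112, 163, 190, 197, 205]
  FykIII (GTTTT, off=2): starts [22, 45, 99, 104, 115, 138, 168] → cuts [24, 47, 101, 106, 117, 140, 170]

Pooled cuts: [3, 16, 24, 34, 47, 55, 75, 95, 101, 106, 112, 117, 129, 140, 151, 163, 170, 176, 182, 190, 197, 205]

Fragments:
  [0,3): 3 bp
  [3,16): 13 bp
  [16,24): 8 bp
  [24,34): 10 bp
  [34,47): 13 bp
  [47,55): 8 bp
  [55,75): 20 bp
  [75,95): 20 bp
  [95,101): 6 bp
  [101,106): 5 bp
  [106,112): 6 bp
  [112,117): 5 bp
  [117,129): 12 bp
  [129,140): 11 bp
  [140,151): 11 bp
  [151,163): 12 bp
  [163,170): 7 bp
  [170,176): 6 bp
  [176,182): 6 bp
  [182,190): 8 bp
  [190,197): 7 bp
  [197,205): 8 bp
  [205,208): 3 bp

[3,3,5,5,6,6,6,6,7,7,8,8,8,8,10,11,11,12,12,13,13,20,20]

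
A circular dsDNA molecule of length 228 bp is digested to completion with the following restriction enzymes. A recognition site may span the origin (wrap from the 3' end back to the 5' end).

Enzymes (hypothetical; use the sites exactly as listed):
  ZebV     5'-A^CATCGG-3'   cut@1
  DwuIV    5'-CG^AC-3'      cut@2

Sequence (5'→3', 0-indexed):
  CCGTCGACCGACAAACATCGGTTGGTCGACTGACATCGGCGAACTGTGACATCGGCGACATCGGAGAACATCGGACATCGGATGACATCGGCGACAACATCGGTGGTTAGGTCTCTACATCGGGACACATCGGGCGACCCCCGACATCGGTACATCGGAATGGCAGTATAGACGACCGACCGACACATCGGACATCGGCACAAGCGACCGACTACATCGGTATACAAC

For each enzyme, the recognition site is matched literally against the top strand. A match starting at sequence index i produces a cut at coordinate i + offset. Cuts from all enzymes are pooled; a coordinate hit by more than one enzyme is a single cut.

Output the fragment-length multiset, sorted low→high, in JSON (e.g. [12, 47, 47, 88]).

[1,1,3,4,4,4,4,4,4,5,5,7,7,7,8,8,8,9,10,10,10,13,14,16,20,20,22]

Per-enzyme occurrences:
  ZebV (ACATCGG, off=1): starts [14, 32, 48, 57, 67, 74, 84, 96, 116, 126, 143, 151, 184, 191, 213] → cuts [15, 33, 49, 58, 68, 75, 85, 97, 117, 127, 144, 152, 185, 192, 214]
  DwuIV (CGAC, off=2): starts [4, 8, 26, 55, 91, 134, 141, 172, 176, 180, 204, 208] → cuts [6, 10, 28, 57, 93, 136, 143, 174, 178, 182, 206, 210]

Pooled cuts: [6, 10, 15, 28, 33, 49, 57, 58, 68, 75, 85, 93, 97, 117, 127, 136, 143, 144, 152, 174, 178, 182, 185, 192, 206, 210, 214]

Fragments:
  6→10: 4 bp
  10→15: 5 bp
  15→28: 13 bp
  28→33: 5 bp
  33→49: 16 bp
  49→57: 8 bp
  57→58: 1 bp
  58→68: 10 bp
  68→75: 7 bp
  75→85: 10 bp
  85→93: 8 bp
  93→97: 4 bp
  97→117: 20 bp
  117→127: 10 bp
  127→136: 9 bp
  136→143: 7 bp
  143→144: 1 bp
  144→152: 8 bp
  152→174: 22 bp
  174→178: 4 bp
  178→182: 4 bp
  182→185: 3 bp
  185→192: 7 bp
  192→206: 14 bp
  206→210: 4 bp
  210→214: 4 bp
  214→6 (wrap): 228-214+6 = 20 bp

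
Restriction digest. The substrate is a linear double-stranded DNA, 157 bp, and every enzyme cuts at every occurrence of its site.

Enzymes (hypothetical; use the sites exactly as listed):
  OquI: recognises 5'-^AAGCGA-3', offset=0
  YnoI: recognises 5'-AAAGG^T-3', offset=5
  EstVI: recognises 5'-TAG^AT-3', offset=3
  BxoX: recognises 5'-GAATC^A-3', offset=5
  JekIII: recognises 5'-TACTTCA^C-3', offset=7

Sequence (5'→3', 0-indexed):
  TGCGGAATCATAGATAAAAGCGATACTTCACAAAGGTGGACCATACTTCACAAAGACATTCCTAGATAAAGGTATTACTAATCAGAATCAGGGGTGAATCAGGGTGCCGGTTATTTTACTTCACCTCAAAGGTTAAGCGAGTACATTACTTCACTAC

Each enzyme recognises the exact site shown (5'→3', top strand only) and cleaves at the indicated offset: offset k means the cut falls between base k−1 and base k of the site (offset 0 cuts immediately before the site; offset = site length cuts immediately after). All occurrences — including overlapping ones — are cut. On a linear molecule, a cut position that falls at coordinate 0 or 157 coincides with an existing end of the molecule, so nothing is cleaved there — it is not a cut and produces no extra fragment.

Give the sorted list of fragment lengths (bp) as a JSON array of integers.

[2,4,4,4,6,7,9,9,11,13,14,15,17,19,23]

Site scan:
  OquI (AAGCGA, off=0): starts [17, 134] → cuts [17, 134]
  YnoI (AAAGGT, off=5): starts [31, 67, 127] → cuts [36, 72, 132]
  EstVI (TAGAT, off=3): starts [10, 62] → cuts [13, 65]
  BxoX (GAATCA, off=5): starts [4, 84, 95] → cuts [9, 89, 100]
  JekIII (TACTTCAC, off=7): starts [23, 43, 116, 146] → cuts [30, 50, 123, 153]

All cut coordinates (distinct, sorted): [9, 13, 17, 30, 36, 50, 65, 72, 89, 100, 123, 132, 134, 153]

Fragments:
  [0,9): 9 bp
  [9,13): 4 bp
  [13,17): 4 bp
  [17,30): 13 bp
  [30,36): 6 bp
  [36,50): 14 bp
  [50,65): 15 bp
  [65,72): 7 bp
  [72,89): 17 bp
  [89,100): 11 bp
  [100,123): 23 bp
  [123,132): 9 bp
  [132,134): 2 bp
  [134,153): 19 bp
  [153,157): 4 bp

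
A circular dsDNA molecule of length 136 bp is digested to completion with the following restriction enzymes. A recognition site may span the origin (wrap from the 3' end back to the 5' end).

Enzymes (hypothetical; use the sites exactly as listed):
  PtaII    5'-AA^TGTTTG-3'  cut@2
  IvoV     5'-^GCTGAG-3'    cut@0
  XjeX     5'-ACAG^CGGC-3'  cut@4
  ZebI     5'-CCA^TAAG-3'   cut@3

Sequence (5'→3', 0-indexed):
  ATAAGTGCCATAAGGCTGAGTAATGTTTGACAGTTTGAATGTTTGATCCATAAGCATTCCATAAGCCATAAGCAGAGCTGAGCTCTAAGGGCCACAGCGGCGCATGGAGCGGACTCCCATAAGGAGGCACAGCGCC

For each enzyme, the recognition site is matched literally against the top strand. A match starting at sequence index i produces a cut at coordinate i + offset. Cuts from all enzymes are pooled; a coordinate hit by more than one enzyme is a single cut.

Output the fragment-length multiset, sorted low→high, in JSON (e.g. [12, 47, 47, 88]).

Site scan:
  PtaII AATGTTTG/2: at [21, 37] ⇒ [23, 39]
  IvoV GCTGAG/0: at [14, 76] ⇒ [14, 76]
  XjeX ACAGCGGC/4: at [93] ⇒ [97]
  ZebI CCATAAG/3: at [7, 47, 58, 65, 116, 134] ⇒ [1, 10, 50, 61, 68, 119]

All cut coordinates (distinct, sorted): [1, 10, 14, 23, 39, 50, 61, 68, 76, 97, 119]

Fragments:
  1→10: 9 bp
  10→14: 4 bp
  14→23: 9 bp
  23→39: 16 bp
  39→50: 11 bp
  50→61: 11 bp
  61→68: 7 bp
  68→76: 8 bp
  76→97: 21 bp
  97→119: 22 bp
  119→1 (wrap): 136-119+1 = 18 bp

[4,7,8,9,9,11,11,16,18,21,22]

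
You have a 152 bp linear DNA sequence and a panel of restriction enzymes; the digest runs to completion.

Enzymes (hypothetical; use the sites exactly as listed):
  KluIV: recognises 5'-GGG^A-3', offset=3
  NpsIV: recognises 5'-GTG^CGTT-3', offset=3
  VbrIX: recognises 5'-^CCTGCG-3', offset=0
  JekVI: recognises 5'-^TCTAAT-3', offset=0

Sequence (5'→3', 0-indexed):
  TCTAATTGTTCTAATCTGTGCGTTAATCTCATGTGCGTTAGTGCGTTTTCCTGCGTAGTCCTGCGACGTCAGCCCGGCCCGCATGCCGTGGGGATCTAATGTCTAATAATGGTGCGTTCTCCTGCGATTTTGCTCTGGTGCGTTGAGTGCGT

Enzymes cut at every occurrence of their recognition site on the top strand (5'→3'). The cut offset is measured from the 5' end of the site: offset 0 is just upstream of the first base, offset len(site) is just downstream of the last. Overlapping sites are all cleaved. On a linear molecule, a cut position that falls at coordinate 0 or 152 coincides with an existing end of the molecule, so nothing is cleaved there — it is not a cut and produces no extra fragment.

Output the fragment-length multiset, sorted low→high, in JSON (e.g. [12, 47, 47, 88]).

Per-enzyme occurrences:
  KluIV GGGA/3: at [90] ⇒ [93]
  NpsIV GTGCGTT/3: at [17, 32, 40, 111, 137] ⇒ [20, 35, 43, 114, 140]
  VbrIX CCTGCG/0: at [49, 59, 120] ⇒ [49, 59, 120]
  JekVI TCTAAT/0: at [0, 9, 94, 101] ⇒ [9, 94, 101] (position 0 is a terminus of the linear molecule — no cut)

Pooled cuts: [9, 20, 35, 43, 49, 59, 93, 94, 101, 114, 120, 140]

Fragment lengths:
  [0,9): 9 bp
  [9,20): 11 bp
  [20,35): 15 bp
  [35,43): 8 bp
  [43,49): 6 bp
  [49,59): 10 bp
  [59,93): 34 bp
  [93,94): 1 bp
  [94,101): 7 bp
  [101,114): 13 bp
  [114,120): 6 bp
  [120,140): 20 bp
  [140,152): 12 bp

[1,6,6,7,8,9,10,11,12,13,15,20,34]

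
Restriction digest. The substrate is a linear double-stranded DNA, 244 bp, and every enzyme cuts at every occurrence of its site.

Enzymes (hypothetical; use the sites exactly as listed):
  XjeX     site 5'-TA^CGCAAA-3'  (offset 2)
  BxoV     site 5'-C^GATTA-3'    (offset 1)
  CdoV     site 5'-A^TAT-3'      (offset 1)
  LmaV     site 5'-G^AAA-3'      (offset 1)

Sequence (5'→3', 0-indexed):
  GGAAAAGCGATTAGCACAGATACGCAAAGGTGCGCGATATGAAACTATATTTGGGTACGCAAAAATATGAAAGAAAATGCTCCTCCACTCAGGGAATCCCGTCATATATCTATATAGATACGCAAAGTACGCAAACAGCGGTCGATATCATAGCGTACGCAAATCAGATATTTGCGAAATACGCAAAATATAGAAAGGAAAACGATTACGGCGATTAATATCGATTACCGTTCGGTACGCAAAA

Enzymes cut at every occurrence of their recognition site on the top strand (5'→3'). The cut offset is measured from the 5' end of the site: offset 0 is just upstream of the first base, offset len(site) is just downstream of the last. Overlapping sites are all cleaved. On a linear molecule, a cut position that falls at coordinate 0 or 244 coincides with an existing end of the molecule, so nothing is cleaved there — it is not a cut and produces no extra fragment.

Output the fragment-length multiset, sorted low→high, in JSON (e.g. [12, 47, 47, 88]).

Site scan:
  XjeX (TACGCAAA, off=2): starts [20, 55, 118, 127, 155, 179, 235] → cuts [22, 57, 120, 129, 157, 181, 237]
  BxoV (CGATTA, off=1): starts [7, 202, 211, 221] → cuts [8, 203, 212, 222]
  CdoV (ATAT, off=1): starts [36, 46, 64, 103, 105, 111, 144, 167, 187, 217] → cuts [37, 47, 65, 104, 106, 112, 145, 168, 188, 218]
  LmaV (GAAA, off=1): starts [1, 40, 68, 72, 175, 192, 197] → cuts [2, 41, 69, 73, 176, 193, 198]

Pooled cuts: [2, 8, 22, 37, 41, 47, 57, 65, 69, 73, 104, 106, 112, 120, 129, 145, 157, 168, 176, 181, 188, 193, 198, 203, 212, 218, 222, 237]

Fragments:
  [0,2): 2 bp
  [2,8): 6 bp
  [8,22): 14 bp
  [22,37): 15 bp
  [37,41): 4 bp
  [41,47): 6 bp
  [47,57): 10 bp
  [57,65): 8 bp
  [65,69): 4 bp
  [69,73): 4 bp
  [73,104): 31 bp
  [104,106): 2 bp
  [106,112): 6 bp
  [112,120): 8 bp
  [120,129): 9 bp
  [129,145): 16 bp
  [145,157): 12 bp
  [157,168): 11 bp
  [168,176): 8 bp
  [176,181): 5 bp
  [181,188): 7 bp
  [188,193): 5 bp
  [193,198): 5 bp
  [198,203): 5 bp
  [203,212): 9 bp
  [212,218): 6 bp
  [218,222): 4 bp
  [222,237): 15 bp
  [237,244): 7 bp

[2,2,4,4,4,4,5,5,5,5,6,6,6,6,7,7,8,8,8,9,9,10,11,12,14,15,15,16,31]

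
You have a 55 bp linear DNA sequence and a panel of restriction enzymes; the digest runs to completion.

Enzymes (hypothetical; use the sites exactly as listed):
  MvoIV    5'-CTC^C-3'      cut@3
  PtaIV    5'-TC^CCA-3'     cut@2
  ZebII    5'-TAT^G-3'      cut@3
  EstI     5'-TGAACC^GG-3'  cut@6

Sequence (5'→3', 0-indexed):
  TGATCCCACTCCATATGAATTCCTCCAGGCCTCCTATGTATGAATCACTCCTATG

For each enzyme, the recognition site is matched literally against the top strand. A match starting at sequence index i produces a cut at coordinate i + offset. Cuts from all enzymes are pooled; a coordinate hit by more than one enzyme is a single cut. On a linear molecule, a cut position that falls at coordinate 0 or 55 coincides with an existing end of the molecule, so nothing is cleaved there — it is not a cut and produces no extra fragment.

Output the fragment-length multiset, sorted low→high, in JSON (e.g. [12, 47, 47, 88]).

Per-enzyme occurrences:
  MvoIV CTCC/3: at [8, 22, 30, 47] ⇒ [11, 25, 33, 50]
  PtaIV TCCCA/2: at [3] ⇒ [5]
  ZebII TATG/3: at [13, 34, 38, 51] ⇒ [16, 37, 41, 54]
  EstI (TGAACCGG, off=6): no sites

All cut coordinates (distinct, sorted): [5, 11, 16, 25, 33, 37, 41, 50, 54]

Fragments:
  [0,5): 5 bp
  [5,11): 6 bp
  [11,16): 5 bp
  [16,25): 9 bp
  [25,33): 8 bp
  [33,37): 4 bp
  [37,41): 4 bp
  [41,50): 9 bp
  [50,54): 4 bp
  [54,55): 1 bp

[1,4,4,4,5,5,6,8,9,9]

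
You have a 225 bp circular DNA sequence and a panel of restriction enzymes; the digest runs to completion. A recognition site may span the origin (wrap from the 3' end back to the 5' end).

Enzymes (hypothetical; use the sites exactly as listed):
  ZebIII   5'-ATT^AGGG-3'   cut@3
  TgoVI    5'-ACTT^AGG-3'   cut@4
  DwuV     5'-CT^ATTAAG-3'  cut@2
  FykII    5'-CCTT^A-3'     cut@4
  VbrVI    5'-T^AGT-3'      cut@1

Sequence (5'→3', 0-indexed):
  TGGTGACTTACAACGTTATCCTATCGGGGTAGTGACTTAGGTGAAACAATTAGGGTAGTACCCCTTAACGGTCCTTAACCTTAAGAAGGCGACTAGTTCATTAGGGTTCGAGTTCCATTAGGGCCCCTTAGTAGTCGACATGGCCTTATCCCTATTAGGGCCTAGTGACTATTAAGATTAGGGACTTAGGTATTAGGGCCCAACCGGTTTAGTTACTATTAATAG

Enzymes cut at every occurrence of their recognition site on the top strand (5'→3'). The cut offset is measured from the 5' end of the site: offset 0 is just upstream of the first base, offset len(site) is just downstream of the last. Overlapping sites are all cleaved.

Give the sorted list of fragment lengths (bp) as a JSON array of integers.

[3,5,6,7,7,7,8,8,8,9,9,10,10,10,12,13,13,15,16,17,32]

Site scan:
  ZebIII (ATTAGGG, off=3): starts [48, 99, 116, 153, 176, 191] → cuts [51, 102, 119, 156, 179, 194]
  TgoVI (ACTTAGG, off=4): starts [34, 183] → cuts [38, 187]
  DwuV (CTATTAAG, off=2): starts [168] → cuts [170]
  FykII (CCTTA, off=4): starts [62, 72, 78, 125, 143] → cuts [66, 76, 82, 129, 147]
  VbrVI (TAGT, off=1): starts [29, 55, 93, 128, 131, 162, 209, 222] → cuts [30, 56, 94, 129, 132, 163, 210, 223]

All cut coordinates (distinct, sorted): [30, 38, 51, 56, 66, 76, 82, 94, 102, 119, 129, 132, 147, 156, 163, 170, 179, 187, 194, 210, 223]

Fragment lengths:
  30→38: 8 bp
  38→51: 13 bp
  51→56: 5 bp
  56→66: 10 bp
  66→76: 10 bp
  76→82: 6 bp
  82→94: 12 bp
  94→102: 8 bp
  102→119: 17 bp
  119→129: 10 bp
  129→132: 3 bp
  132→147: 15 bp
  147→156: 9 bp
  156→163: 7 bp
  163→170: 7 bp
  170→179: 9 bp
  179→187: 8 bp
  187→194: 7 bp
  194→210: 16 bp
  210→223: 13 bp
  223→30 (wrap): 225-223+30 = 32 bp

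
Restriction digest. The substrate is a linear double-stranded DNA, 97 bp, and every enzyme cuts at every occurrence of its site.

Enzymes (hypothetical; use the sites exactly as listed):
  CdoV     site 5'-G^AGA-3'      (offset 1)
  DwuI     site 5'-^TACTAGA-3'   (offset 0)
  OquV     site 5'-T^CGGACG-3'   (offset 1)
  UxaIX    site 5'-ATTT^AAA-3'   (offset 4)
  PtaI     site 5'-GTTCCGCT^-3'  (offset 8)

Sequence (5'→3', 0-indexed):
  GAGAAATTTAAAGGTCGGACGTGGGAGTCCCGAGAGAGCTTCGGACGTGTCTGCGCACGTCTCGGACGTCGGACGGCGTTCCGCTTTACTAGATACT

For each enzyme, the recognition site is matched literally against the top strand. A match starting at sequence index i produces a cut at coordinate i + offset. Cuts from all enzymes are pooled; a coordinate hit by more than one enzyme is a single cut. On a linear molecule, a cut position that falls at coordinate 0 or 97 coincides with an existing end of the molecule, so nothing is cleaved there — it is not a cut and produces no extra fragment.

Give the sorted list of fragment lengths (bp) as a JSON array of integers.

[1,1,2,6,7,7,8,11,16,17,21]

Site scan:
  CdoV GAGA/1: at [0, 31, 33] ⇒ [1, 32, 34]
  DwuI TACTAGA/0: at [86] ⇒ [86]
  OquV TCGGACG/1: at [14, 40, 61, 68] ⇒ [15, 41, 62, 69]
  UxaIX ATTTAAA/4: at [5] ⇒ [9]
  PtaI GTTCCGCT/8: at [77] ⇒ [85]

Pooled cuts: [1, 9, 15, 32, 34, 41, 62, 69, 85, 86]

Fragments:
  [0,1): 1 bp
  [1,9): 8 bp
  [9,15): 6 bp
  [15,32): 17 bp
  [32,34): 2 bp
  [34,41): 7 bp
  [41,62): 21 bp
  [62,69): 7 bp
  [69,85): 16 bp
  [85,86): 1 bp
  [86,97): 11 bp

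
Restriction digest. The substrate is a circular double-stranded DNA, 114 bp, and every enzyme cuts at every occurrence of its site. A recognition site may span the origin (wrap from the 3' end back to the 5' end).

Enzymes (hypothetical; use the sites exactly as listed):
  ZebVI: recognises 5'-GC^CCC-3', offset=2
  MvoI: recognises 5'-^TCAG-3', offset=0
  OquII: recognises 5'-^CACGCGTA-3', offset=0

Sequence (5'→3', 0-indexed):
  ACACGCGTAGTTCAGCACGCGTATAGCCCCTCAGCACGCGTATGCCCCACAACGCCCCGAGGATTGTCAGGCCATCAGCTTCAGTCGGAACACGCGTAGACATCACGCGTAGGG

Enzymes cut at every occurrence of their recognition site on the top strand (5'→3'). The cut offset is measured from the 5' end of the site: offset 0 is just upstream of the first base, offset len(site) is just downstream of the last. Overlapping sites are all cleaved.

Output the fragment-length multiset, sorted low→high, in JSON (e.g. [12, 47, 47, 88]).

[3,4,4,6,8,10,10,10,11,11,12,12,13]

Per-enzyme occurrences:
  ZebVI GCCCC/2: at [25, 43, 53] ⇒ [27, 45, 55]
  MvoI TCAG/0: at [11, 30, 66, 74, 80] ⇒ [11, 30, 66, 74, 80]
  OquII CACGCGTA/0: at [1, 15, 34, 90, 103] ⇒ [1, 15, 34, 90, 103]

All cut coordinates (distinct, sorted): [1, 11, 15, 27, 30, 34, 45, 55, 66, 74, 80, 90, 103]

Fragments:
  1→11: 10 bp
  11→15: 4 bp
  15→27: 12 bp
  27→30: 3 bp
  30→34: 4 bp
  34→45: 11 bp
  45→55: 10 bp
  55→66: 11 bp
  66→74: 8 bp
  74→80: 6 bp
  80→90: 10 bp
  90→103: 13 bp
  103→1 (wrap): 114-103+1 = 12 bp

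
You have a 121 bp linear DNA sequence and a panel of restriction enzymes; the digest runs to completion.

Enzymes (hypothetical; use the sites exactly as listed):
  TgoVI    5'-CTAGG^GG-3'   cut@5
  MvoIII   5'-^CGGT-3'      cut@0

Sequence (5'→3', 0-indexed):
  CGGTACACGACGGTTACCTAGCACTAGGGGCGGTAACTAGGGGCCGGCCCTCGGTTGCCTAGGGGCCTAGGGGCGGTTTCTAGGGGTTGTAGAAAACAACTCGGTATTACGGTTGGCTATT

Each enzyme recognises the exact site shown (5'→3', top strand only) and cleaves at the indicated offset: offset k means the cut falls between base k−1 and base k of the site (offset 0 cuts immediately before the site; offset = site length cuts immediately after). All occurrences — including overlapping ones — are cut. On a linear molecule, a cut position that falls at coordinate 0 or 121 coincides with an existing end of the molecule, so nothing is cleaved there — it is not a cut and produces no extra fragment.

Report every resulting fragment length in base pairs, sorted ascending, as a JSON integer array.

Site scan:
  TgoVI (CTAGGGG, off=5): starts [23, 36, 58, 66, 79] → cuts [28, 41, 63, 71, 84]
  MvoIII (CGGT, off=0): starts [0, 10, 30, 51, 73, 101, 109] → cuts [10, 30, 51, 73, 101, 109] (position 0 is a terminus of the linear molecule — no cut)

All cut coordinates (distinct, sorted): [10, 28, 30, 41, 51, 63, 71, 73, 84, 101, 109]

Fragment lengths:
  [0,10): 10 bp
  [10,28): 18 bp
  [28,30): 2 bp
  [30,41): 11 bp
  [41,51): 10 bp
  [51,63): 12 bp
  [63,71): 8 bp
  [71,73): 2 bp
  [73,84): 11 bp
  [84,101): 17 bp
  [101,109): 8 bp
  [109,121): 12 bp

[2,2,8,8,10,10,11,11,12,12,17,18]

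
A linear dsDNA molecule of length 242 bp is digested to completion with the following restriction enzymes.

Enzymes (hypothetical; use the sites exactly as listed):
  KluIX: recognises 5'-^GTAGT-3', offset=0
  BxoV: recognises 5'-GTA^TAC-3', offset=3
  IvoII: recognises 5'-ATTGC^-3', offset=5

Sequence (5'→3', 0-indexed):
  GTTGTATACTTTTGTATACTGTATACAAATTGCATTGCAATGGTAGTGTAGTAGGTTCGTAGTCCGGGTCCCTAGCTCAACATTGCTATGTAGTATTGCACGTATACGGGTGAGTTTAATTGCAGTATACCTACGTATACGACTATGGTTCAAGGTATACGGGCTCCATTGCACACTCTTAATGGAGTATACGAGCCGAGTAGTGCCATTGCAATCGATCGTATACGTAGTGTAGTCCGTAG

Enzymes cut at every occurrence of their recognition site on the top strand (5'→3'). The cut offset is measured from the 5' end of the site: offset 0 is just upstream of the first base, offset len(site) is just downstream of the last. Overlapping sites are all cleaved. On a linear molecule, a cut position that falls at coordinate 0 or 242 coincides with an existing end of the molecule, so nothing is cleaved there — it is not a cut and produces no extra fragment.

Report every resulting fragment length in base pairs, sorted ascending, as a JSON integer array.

Per-enzyme occurrences:
  KluIX GTAGT/0: at [42, 47, 58, 89, 199, 226, 231] ⇒ [42, 47, 58, 89, 199, 226, 231]
  BxoV GTATAC/3: at [3, 13, 20, 101, 124, 134, 154, 186, 220] ⇒ [6, 16, 23, 104, 127, 137, 157, 189, 223]
  IvoII ATTGC/5: at [28, 33, 81, 94, 118, 167, 207] ⇒ [33, 38, 86, 99, 123, 172, 212]

Pooled cuts: [6, 16, 23, 33, 38, 42, 47, 58, 86, 89, 99, 104, 123, 127, 137, 157, 172, 189, 199, 212, 223, 226, 231]

Fragments:
  [0,6): 6 bp
  [6,16): 10 bp
  [16,23): 7 bp
  [23,33): 10 bp
  [33,38): 5 bp
  [38,42): 4 bp
  [42,47): 5 bp
  [47,58): 11 bp
  [58,86): 28 bp
  [86,89): 3 bp
  [89,99): 10 bp
  [99,104): 5 bp
  [104,123): 19 bp
  [123,127): 4 bp
  [127,137): 10 bp
  [137,157): 20 bp
  [157,172): 15 bp
  [172,189): 17 bp
  [189,199): 10 bp
  [199,212): 13 bp
  [212,223): 11 bp
  [223,226): 3 bp
  [226,231): 5 bp
  [231,242): 11 bp

[3,3,4,4,5,5,5,5,6,7,10,10,10,10,10,11,11,11,13,15,17,19,20,28]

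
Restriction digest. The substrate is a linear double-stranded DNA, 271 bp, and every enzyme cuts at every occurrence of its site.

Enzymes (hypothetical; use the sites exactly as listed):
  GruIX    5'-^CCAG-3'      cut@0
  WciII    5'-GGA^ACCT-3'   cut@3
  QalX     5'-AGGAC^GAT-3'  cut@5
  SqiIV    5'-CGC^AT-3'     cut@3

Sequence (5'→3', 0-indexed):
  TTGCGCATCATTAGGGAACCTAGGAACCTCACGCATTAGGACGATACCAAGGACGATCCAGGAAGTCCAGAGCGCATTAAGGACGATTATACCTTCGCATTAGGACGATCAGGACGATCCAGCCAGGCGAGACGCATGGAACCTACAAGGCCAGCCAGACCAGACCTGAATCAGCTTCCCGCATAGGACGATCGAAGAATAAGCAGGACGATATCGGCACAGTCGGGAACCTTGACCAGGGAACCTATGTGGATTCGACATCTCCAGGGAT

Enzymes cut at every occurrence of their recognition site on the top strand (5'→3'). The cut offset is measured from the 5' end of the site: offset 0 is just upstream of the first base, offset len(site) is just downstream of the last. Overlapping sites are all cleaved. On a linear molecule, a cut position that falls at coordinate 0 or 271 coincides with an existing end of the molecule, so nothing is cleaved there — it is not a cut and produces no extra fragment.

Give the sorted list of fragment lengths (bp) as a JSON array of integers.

[3,3,4,4,5,5,6,7,7,7,8,8,8,8,9,9,9,9,9,10,11,12,13,14,19,20,21,23]

Per-enzyme occurrences:
  GruIX (CCAG, off=0): starts [57, 66, 118, 122, 150, 154, 159, 235, 263] → cuts [57, 66, 118, 122, 150, 154, 159, 235, 263]
  WciII (GGAACCT, off=3): starts [14, 22, 137, 225, 239] → cuts [17, 25, 140, 228, 242]
  QalX (AGGACGAT, off=5): starts [37, 49, 79, 101, 110, 184, 204] → cuts [42, 54, 84, 106, 115, 189, 209]
  SqiIV (CGCAT, off=3): starts [3, 31, 72, 95, 132, 179] → cuts [6, 34, 75, 98, 135, 182]

All cut coordinates (distinct, sorted): [6, 17, 25, 34, 42, 54, 57, 66, 75, 84, 98, 106, 115, 118, 122, 135, 140, 150, 154, 159, 182, 189, 209, 228, 235, 242, 263]

Fragment lengths:
  [0,6): 6 bp
  [6,17): 11 bp
  [17,25): 8 bp
  [25,34): 9 bp
  [34,42): 8 bp
  [42,54): 12 bp
  [54,57): 3 bp
  [57,66): 9 bp
  [66,75): 9 bp
  [75,84): 9 bp
  [84,98): 14 bp
  [98,106): 8 bp
  [106,115): 9 bp
  [115,118): 3 bp
  [118,122): 4 bp
  [122,135): 13 bp
  [135,140): 5 bp
  [140,150): 10 bp
  [150,154): 4 bp
  [154,159): 5 bp
  [159,182): 23 bp
  [182,189): 7 bp
  [189,209): 20 bp
  [209,228): 19 bp
  [228,235): 7 bp
  [235,242): 7 bp
  [242,263): 21 bp
  [263,271): 8 bp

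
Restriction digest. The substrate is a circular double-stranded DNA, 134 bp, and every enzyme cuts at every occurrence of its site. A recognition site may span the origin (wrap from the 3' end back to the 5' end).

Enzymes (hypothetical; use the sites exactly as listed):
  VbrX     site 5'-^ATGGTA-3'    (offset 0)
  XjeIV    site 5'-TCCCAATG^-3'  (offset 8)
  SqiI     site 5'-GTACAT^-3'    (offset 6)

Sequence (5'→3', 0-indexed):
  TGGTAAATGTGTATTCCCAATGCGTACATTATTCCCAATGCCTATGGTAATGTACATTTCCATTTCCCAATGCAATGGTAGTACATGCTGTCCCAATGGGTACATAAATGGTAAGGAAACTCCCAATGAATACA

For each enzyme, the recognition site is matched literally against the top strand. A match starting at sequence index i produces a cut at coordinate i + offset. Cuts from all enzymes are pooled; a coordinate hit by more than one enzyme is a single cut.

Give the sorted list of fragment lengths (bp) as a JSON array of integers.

Per-enzyme occurrences:
  VbrX ATGGTA/0: at [43, 74, 107, 133] ⇒ [43, 74, 107, 133]
  XjeIV TCCCAATG/8: at [14, 32, 64, 90, 120] ⇒ [22, 40, 72, 98, 128]
  SqiI GTACAT/6: at [23, 51, 80, 99] ⇒ [29, 57, 86, 105]

All cut coordinates (distinct, sorted): [22, 29, 40, 43, 57, 72, 74, 86, 98, 105, 107, 128, 133]

Fragment lengths:
  22→29: 7 bp
  29→40: 11 bp
  40→43: 3 bp
  43→57: 14 bp
  57→72: 15 bp
  72→74: 2 bp
  74→86: 12 bp
  86→98: 12 bp
  98→105: 7 bp
  105→107: 2 bp
  107→128: 21 bp
  128→133: 5 bp
  133→22 (wrap): 134-133+22 = 23 bp

[2,2,3,5,7,7,11,12,12,14,15,21,23]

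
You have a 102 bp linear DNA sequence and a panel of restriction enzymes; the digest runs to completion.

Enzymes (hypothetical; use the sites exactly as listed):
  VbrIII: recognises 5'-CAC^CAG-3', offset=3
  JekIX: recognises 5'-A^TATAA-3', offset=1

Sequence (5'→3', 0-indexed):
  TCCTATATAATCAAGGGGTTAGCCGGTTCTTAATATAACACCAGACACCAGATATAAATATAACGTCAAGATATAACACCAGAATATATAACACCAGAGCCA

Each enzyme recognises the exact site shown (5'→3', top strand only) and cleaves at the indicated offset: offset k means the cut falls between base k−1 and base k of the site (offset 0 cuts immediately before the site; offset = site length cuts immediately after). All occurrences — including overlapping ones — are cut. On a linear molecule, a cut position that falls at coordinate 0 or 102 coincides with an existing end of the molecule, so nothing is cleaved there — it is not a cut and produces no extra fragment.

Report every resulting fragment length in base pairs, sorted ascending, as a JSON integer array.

Scan for sites:
  VbrIII (CACCAG, off=3): starts [38, 45, 76, 91] → cuts [41, 48, 79, 94]
  JekIX (ATATAA, off=1): starts [4, 32, 51, 57, 70, 85] → cuts [5, 33, 52, 58, 71, 86]

All cut coordinates (distinct, sorted): [5, 33, 41, 48, 52, 58, 71, 79, 86, 94]

Fragment lengths:
  [0,5): 5 bp
  [5,33): 28 bp
  [33,41): 8 bp
  [41,48): 7 bp
  [48,52): 4 bp
  [52,58): 6 bp
  [58,71): 13 bp
  [71,79): 8 bp
  [79,86): 7 bp
  [86,94): 8 bp
  [94,102): 8 bp

[4,5,6,7,7,8,8,8,8,13,28]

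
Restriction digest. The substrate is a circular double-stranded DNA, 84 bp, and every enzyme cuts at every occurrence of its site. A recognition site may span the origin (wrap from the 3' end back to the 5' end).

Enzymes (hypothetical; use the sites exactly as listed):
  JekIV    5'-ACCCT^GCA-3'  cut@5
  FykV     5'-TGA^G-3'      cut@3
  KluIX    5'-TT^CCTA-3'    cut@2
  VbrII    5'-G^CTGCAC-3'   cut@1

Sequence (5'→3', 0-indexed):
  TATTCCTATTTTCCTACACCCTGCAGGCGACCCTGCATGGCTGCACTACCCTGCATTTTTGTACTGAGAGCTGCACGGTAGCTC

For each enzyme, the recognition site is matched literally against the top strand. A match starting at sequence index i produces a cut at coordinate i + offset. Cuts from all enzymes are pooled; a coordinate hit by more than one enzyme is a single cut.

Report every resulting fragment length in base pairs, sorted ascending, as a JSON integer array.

[3,6,8,10,12,12,15,18]

Per-enzyme occurrences:
  JekIV ACCCTGCA/5: at [17, 29, 47] ⇒ [22, 34, 52]
  FykV TGAG/3: at [64] ⇒ [67]
  KluIX TTCCTA/2: at [2, 10] ⇒ [4, 12]
  VbrII GCTGCAC/1: at [39, 69] ⇒ [40, 70]

All cut coordinates (distinct, sorted): [4, 12, 22, 34, 40, 52, 67, 70]

Fragments:
  4→12: 8 bp
  12→22: 10 bp
  22→34: 12 bp
  34→40: 6 bp
  40→52: 12 bp
  52→67: 15 bp
  67→70: 3 bp
  70→4 (wrap): 84-70+4 = 18 bp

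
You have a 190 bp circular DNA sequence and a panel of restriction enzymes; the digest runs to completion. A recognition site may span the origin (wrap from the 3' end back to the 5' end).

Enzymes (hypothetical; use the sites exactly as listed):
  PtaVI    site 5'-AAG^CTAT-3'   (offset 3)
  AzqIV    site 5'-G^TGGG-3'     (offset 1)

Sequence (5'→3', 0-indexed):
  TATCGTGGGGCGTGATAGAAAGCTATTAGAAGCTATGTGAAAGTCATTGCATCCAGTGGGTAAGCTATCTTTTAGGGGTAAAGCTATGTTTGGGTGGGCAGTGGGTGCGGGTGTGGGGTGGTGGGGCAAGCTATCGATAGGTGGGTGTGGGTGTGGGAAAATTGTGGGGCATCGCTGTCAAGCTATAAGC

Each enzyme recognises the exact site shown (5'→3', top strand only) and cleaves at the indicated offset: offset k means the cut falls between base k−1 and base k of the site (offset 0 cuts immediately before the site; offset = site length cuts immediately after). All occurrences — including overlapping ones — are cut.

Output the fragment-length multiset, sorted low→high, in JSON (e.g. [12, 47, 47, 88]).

[6,6,6,7,7,8,8,9,10,11,11,11,12,17,18,19,24]

Site scan:
  PtaVI AAGCTAT/3: at [19, 29, 61, 80, 127, 179, 186] ⇒ [22, 32, 64, 83, 130, 182, 189]
  AzqIV GTGGG/1: at [4, 55, 93, 100, 112, 120, 140, 146, 152, 163] ⇒ [5, 56, 94, 101, 113, 121, 141, 147, 153, 164]

All cut coordinates (distinct, sorted): [5, 22, 32, 56, 64, 83, 94, 101, 113, 121, 130, 141, 147, 153, 164, 182, 189]

Fragments:
  5→22: 17 bp
  22→32: 10 bp
  32→56: 24 bp
  56→64: 8 bp
  64→83: 19 bp
  83→94: 11 bp
  94→101: 7 bp
  101→113: 12 bp
  113→121: 8 bp
  121→130: 9 bp
  130→141: 11 bp
  141→147: 6 bp
  147→153: 6 bp
  153→164: 11 bp
  164→182: 18 bp
  182→189: 7 bp
  189→5 (wrap): 190-189+5 = 6 bp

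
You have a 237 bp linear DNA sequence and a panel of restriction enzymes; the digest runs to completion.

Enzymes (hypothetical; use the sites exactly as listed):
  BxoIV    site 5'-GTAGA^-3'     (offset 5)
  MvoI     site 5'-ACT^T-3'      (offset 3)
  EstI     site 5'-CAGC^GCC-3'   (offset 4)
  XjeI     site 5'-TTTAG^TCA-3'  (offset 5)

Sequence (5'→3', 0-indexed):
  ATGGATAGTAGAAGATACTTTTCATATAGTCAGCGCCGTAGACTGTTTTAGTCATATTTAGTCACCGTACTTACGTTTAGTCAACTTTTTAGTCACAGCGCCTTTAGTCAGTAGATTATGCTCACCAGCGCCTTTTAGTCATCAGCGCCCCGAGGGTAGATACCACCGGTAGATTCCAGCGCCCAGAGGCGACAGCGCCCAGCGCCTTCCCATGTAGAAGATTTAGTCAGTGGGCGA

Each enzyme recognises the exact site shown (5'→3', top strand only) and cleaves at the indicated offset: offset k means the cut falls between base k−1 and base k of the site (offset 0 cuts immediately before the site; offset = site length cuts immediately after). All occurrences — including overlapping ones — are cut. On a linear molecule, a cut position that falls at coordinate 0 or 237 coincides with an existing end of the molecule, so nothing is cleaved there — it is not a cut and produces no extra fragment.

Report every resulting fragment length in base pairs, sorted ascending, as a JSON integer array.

Per-enzyme occurrences:
  BxoIV GTAGA/5: at [7, 37, 110, 155, 168, 213] ⇒ [12, 42, 115, 160, 173, 218]
  MvoI ACTT/3: at [16, 68, 83] ⇒ [19, 71, 86]
  EstI CAGCGCC/4: at [30, 95, 125, 142, 176, 192, 199] ⇒ [34, 99, 129, 146, 180, 196, 203]
  XjeI TTTAGTCA/5: at [46, 56, 75, 87, 102, 133, 221] ⇒ [51, 61, 80, 92, 107, 138, 226]

Pooled cuts: [12, 19, 34, 42, 51, 61, 71, 80, 86, 92, 99, 107, 115, 129, 138, 146, 160, 173, 180, 196, 203, 218, 226]

Fragment lengths:
  [0,12): 12 bp
  [12,19): 7 bp
  [19,34): 15 bp
  [34,42): 8 bp
  [42,51): 9 bp
  [51,61): 10 bp
  [61,71): 10 bp
  [71,80): 9 bp
  [80,86): 6 bp
  [86,92): 6 bp
  [92,99): 7 bp
  [99,107): 8 bp
  [107,115): 8 bp
  [115,129): 14 bp
  [129,138): 9 bp
  [138,146): 8 bp
  [146,160): 14 bp
  [160,173): 13 bp
  [173,180): 7 bp
  [180,196): 16 bp
  [196,203): 7 bp
  [203,218): 15 bp
  [218,226): 8 bp
  [226,237): 11 bp

[6,6,7,7,7,7,8,8,8,8,8,9,9,9,10,10,11,12,13,14,14,15,15,16]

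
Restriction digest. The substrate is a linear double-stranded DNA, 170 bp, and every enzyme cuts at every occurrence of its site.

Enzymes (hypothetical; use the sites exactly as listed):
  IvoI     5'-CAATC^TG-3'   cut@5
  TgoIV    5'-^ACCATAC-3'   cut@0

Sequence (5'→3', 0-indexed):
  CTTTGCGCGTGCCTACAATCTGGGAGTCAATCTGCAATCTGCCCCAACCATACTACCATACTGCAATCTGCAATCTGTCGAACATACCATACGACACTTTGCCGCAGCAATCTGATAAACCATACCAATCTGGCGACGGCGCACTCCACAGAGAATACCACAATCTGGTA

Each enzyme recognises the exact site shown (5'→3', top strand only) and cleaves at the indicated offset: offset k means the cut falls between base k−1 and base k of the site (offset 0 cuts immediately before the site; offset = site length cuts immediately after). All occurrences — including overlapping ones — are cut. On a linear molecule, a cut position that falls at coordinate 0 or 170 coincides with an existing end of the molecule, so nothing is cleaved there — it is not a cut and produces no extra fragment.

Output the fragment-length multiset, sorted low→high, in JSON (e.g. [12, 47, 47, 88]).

Per-enzyme occurrences:
  IvoI (CAATCTG, off=5): starts [15, 27, 34, 63, 70, 107, 125, 160] → cuts [20, 32, 39, 68, 75, 112, 130, 165]
  TgoIV (ACCATAC, off=0): starts [46, 54, 85, 118] → cuts [46, 54, 85, 118]

All cut coordinates (distinct, sorted): [20, 32, 39, 46, 54, 68, 75, 85, 112, 118, 130, 165]

Fragments:
  [0,20): 20 bp
  [20,32): 12 bp
  [32,39): 7 bp
  [39,46): 7 bp
  [46,54): 8 bp
  [54,68): 14 bp
  [68,75): 7 bp
  [75,85): 10 bp
  [85,112): 27 bp
  [112,118): 6 bp
  [118,130): 12 bp
  [130,165): 35 bp
  [165,170): 5 bp

[5,6,7,7,7,8,10,12,12,14,20,27,35]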